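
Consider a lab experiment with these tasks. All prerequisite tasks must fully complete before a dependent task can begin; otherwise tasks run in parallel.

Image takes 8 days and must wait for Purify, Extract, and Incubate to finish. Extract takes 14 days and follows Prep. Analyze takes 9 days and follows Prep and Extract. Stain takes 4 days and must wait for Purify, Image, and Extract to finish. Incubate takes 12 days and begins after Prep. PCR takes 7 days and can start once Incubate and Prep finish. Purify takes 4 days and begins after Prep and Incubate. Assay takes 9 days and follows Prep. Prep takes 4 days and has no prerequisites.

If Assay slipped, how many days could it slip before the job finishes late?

19

Critical path: Prep→Incubate→Purify→Image→Stain = 4+12+4+8+4 = 32, so the finish is 32 days.
Assay finishes as early as 13 and must finish by 32.
So Assay can slip 32 − 13 = 19 days.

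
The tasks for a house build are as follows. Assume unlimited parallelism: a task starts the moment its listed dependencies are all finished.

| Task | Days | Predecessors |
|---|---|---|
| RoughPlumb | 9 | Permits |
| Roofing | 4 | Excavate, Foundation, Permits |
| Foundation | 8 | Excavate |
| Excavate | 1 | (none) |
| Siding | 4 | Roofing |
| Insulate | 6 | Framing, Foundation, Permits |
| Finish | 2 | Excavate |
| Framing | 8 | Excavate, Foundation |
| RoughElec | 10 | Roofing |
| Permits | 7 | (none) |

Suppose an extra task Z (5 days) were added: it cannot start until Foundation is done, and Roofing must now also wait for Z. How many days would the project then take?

Originally the project takes 23 days.
With Z inserted, Roofing now waits for max(Excavate, Foundation, Permits, Z).
New critical path: Excavate→Foundation→Z→Roofing→RoughElec = 1+8+5+4+10 = 28 ⇒ 28 days.

28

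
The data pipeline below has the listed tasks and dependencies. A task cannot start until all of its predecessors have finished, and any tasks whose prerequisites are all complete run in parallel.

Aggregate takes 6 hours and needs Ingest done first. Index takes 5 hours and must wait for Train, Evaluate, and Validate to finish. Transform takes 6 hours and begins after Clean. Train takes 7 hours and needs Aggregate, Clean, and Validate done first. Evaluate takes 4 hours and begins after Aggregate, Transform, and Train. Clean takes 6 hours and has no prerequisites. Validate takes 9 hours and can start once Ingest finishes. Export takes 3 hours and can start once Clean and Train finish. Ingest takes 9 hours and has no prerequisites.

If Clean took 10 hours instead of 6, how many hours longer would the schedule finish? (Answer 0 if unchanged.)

0

Critical path before the change: Ingest→Validate→Train→Evaluate→Index = 9+9+7+4+5 = 34 giving 34 hours.
Clean is off the critical path — its longest chain is 22 hours, giving 12 of slack.
The critical path is still Ingest→Validate→Train→Evaluate→Index; finish is now 34 hours.
Change in finish: 34 − 34 = +0 hours.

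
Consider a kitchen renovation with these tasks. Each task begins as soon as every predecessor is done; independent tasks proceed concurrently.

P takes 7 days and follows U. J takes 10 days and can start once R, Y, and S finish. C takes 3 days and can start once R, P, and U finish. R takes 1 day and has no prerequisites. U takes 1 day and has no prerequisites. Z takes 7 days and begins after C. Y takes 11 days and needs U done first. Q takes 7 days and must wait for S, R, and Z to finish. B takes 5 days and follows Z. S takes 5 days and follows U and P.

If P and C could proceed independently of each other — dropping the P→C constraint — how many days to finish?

Before: longest chain U→P→C→Z→Q = 1+7+3+7+7 = 25, finish 25.
Without P→C, C's earliest start moves from 8 to 1.
The longest chain is now U→P→S→J = 1+7+5+10 = 23, so the project takes 23 days.

23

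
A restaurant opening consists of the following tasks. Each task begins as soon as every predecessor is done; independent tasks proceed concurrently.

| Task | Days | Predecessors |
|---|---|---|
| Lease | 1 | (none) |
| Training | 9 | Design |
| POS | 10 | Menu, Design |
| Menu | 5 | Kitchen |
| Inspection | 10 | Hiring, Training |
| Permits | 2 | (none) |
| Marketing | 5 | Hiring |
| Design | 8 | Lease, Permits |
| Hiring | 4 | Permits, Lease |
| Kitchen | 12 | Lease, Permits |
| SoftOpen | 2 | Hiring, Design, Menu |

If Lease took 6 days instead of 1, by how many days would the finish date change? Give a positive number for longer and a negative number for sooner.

4

The binding path is Permits→Design→Training→Inspection = 2+8+9+10 = 29; finish at 29 days.
Lease is off the critical path — its longest chain is 28 days, giving 1 of slack.
The binding chain switches to Lease→Design→Training→Inspection = 6+8+9+10 = 33; finish 33 days.
Change in finish: 33 − 29 = +4 days.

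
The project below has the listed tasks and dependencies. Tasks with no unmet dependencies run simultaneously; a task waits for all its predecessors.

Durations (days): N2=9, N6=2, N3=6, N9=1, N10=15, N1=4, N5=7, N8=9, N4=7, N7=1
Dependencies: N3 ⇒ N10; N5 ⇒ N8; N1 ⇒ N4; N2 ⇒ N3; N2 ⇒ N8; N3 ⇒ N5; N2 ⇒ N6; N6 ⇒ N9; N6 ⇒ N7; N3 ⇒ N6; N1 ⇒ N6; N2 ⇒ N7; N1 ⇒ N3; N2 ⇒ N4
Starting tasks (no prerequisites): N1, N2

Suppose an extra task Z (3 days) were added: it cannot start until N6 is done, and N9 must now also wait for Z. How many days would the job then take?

31

Originally the job takes 31 days.
With Z inserted, N9 now waits for max(N6, Z).
New critical path: N2→N3→N5→N8 = 9+6+7+9 = 31 ⇒ 31 days.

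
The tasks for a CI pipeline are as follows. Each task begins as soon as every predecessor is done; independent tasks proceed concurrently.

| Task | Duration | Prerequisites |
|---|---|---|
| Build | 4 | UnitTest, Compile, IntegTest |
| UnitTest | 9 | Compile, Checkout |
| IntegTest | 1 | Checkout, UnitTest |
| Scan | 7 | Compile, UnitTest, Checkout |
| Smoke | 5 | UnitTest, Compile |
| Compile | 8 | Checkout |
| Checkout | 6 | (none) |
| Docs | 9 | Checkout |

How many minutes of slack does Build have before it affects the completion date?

The longest chain is Checkout→Compile→UnitTest→Scan = 6+8+9+7 = 30; overall finish 30 minutes.
Longest path through Build: 28 minutes (earliest finish 28, latest finish 30).
So Build can slip 30 − 28 = 2 minutes.

2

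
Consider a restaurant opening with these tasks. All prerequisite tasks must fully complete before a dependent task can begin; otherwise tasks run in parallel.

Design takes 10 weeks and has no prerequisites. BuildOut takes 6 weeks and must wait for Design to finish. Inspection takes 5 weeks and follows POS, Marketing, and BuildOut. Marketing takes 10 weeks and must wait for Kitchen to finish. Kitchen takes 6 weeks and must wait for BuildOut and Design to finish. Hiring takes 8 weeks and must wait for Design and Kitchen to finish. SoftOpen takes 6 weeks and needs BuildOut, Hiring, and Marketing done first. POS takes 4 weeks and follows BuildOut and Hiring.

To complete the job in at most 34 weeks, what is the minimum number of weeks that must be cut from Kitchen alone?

5

Current finish: 39 weeks; target: 34.
Kitchen is on every critical path, so each week cut from Kitchen cuts the finish by one (this holds down to a finish of 34).
Need 39 − 34 = 5 weeks off Kitchen → Kitchen becomes 1 week, finish becomes 34.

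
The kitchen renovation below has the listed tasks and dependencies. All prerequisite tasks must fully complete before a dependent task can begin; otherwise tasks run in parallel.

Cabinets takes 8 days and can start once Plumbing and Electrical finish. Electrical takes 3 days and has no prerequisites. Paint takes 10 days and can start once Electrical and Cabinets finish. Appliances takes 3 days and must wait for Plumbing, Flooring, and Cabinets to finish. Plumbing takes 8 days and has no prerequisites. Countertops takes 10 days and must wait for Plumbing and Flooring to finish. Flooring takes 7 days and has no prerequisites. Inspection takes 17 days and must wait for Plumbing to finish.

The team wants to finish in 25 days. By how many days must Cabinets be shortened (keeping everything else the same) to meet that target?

Current finish: 26 days; target: 25.
Cabinets is on every critical path, so each day cut from Cabinets cuts the finish by one (this holds down to a finish of 25).
Need 26 − 25 = 1 day off Cabinets → Cabinets becomes 7 days, finish becomes 25.

1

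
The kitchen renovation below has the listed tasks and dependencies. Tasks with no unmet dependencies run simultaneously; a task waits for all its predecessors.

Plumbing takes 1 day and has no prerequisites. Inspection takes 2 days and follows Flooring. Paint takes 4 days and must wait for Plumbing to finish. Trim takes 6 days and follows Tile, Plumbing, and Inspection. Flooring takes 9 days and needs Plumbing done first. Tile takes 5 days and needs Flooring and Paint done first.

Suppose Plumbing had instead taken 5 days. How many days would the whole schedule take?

25

The binding path is Plumbing→Flooring→Tile→Trim = 1+9+5+6 = 21; finish at 21 days.
Plumbing lies on that path, so at 5 days the path becomes 25 days.
No other chain overtakes it, so the finish is 25 days.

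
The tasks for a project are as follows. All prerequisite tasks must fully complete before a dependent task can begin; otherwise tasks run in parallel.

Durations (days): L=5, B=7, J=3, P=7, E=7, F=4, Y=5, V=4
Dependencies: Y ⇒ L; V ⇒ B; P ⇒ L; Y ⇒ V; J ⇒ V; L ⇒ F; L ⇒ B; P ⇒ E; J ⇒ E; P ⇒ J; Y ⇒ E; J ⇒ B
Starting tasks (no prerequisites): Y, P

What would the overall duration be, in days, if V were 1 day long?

19

As given, the longest chain is P→J→V→B = 7+3+4+7 = 21, so the finish is 21 days.
V lies on that path, so at 1 day the path becomes 18 days.
New critical path: P→L→B = 7+5+7 = 19 ⇒ 19 days.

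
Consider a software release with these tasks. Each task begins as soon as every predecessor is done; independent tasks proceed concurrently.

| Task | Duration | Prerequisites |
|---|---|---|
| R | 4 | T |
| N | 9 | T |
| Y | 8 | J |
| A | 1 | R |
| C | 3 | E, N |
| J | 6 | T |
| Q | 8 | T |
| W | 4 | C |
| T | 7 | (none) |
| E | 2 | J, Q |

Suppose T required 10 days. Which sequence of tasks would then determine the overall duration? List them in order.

T, Q, E, C, W

Actual critical path: T→Q→E→C→W = 7+8+2+3+4 = 24 ⇒ 24 days.
T is on the critical path; changing it to 10 makes that path 27 days.
That remains the longest chain; total 27 days.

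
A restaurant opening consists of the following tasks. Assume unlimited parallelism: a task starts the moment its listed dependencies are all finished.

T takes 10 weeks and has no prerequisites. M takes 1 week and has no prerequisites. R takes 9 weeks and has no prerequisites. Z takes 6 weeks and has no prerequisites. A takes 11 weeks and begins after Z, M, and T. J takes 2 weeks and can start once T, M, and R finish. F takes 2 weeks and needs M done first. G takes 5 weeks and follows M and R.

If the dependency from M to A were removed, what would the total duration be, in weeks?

21

With the dependency in place, T→A = 10+11 = 21 sets the finish at 21 weeks.
Dropping M→A doesn't change A's earliest start (10); another predecessor still binds.
New critical path: T→A = 10+11 = 21 ⇒ 21 weeks.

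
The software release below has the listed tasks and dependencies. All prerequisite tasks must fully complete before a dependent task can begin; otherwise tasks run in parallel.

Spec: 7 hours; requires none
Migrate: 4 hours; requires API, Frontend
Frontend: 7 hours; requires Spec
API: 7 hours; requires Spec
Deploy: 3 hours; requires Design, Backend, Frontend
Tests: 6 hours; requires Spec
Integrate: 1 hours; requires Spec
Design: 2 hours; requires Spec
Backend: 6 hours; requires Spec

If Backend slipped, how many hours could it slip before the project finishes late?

The longest chain is Spec→Frontend→Migrate = 7+7+4 = 18; overall finish 18 hours.
The longest chain containing Backend totals 16 hours.
Float = 18 − 16 = 2.

2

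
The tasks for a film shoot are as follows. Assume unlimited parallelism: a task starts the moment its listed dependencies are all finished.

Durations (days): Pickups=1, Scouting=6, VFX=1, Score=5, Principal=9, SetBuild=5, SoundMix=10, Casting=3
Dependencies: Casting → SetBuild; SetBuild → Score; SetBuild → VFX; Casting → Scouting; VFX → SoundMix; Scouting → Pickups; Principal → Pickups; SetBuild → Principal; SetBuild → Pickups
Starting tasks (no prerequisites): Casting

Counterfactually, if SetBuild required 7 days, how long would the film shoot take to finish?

21

Actual critical path: Casting→SetBuild→VFX→SoundMix = 3+5+1+10 = 19 ⇒ 19 days.
SetBuild is on the critical path; changing it to 7 makes that path 21 days.
No other chain overtakes it, so the finish is 21 days.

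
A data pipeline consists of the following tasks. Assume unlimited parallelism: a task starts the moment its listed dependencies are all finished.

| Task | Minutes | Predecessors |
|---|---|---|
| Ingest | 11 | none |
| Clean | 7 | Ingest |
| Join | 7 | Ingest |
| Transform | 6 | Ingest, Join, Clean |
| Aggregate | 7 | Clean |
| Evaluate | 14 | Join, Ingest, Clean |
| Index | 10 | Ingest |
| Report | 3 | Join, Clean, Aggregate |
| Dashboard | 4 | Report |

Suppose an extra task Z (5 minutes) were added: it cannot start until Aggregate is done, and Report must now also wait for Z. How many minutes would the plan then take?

37

Originally the plan takes 32 minutes.
With Z inserted, Report now waits for max(Join, Clean, Aggregate, Z).
New critical path: Ingest→Clean→Aggregate→Z→Report→Dashboard = 11+7+7+5+3+4 = 37 ⇒ 37 minutes.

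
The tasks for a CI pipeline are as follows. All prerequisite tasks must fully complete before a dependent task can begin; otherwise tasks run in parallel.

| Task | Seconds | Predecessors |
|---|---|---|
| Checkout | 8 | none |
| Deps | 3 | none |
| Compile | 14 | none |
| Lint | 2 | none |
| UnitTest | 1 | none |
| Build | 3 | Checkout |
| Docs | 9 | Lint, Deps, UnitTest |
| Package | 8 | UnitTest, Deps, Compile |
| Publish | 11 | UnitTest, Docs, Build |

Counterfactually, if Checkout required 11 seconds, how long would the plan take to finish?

25

As given, the longest chain is Deps→Docs→Publish = 3+9+11 = 23, so the finish is 23 seconds.
Checkout has 1 second of float (longest path through it is 22).
New critical path: Checkout→Build→Publish = 11+3+11 = 25 ⇒ 25 seconds.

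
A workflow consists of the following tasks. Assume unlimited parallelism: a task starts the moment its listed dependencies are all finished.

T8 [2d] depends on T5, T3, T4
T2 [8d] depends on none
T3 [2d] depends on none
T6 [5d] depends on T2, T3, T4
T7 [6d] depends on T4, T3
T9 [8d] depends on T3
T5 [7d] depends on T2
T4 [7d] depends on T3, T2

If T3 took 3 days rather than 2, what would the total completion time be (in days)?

Critical path before the change: T2→T4→T7 = 8+7+6 = 21 giving 21 days.
T3 has 6 days of float (longest path through it is 15).
That remains the longest chain; total 21 days.

21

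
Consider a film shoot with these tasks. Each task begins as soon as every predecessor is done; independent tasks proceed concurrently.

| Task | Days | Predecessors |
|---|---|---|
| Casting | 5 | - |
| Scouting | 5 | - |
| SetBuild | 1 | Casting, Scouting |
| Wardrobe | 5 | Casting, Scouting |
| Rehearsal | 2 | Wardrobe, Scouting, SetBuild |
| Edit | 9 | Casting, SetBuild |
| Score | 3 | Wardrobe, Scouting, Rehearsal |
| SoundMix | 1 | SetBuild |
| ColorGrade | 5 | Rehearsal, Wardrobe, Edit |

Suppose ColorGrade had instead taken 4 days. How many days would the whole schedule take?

19

As given, the longest chain is Casting→SetBuild→Edit→ColorGrade = 5+1+9+5 = 20, so the finish is 20 days.
ColorGrade is on the critical path; changing it to 4 makes that path 19 days.
No other chain overtakes it, so the finish is 19 days.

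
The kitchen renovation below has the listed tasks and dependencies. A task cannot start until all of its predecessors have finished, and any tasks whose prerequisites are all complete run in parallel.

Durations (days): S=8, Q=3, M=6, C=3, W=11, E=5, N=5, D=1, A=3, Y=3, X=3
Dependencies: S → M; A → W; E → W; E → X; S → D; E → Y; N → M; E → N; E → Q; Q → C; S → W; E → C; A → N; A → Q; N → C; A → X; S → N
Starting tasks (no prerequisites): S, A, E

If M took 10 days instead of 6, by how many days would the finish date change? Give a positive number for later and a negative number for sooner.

Baseline: S→N→M = 8+5+6 = 19 → 19 days.
M lies on that path, so at 10 days the path becomes 23 days.
No other chain overtakes it, so the finish is 23 days.
Change in finish: 23 − 19 = +4 days.

4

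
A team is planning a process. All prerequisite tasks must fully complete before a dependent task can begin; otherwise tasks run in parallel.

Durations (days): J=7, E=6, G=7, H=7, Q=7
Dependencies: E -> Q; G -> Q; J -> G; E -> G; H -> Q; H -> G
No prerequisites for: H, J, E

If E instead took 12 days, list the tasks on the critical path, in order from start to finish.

The binding path is H→G→Q = 7+7+7 = 21; finish at 21 days.
E is off the critical path — its longest chain is 20 days, giving 1 of slack.
Now E→G→Q = 12+7+7 = 26 is longest, so the finish becomes 26 days.

E, G, Q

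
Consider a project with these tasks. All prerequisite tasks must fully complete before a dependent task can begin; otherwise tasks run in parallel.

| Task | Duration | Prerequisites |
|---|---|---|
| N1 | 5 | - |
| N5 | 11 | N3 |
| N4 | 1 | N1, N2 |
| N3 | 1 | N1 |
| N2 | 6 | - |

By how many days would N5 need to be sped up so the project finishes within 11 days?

Current finish: 17 days; target: 11.
N5 is on every critical path, so each day cut from N5 cuts the finish by one (this holds down to a finish of 7).
Need 17 − 11 = 6 days off N5 → N5 becomes 5 days, finish becomes 11.

6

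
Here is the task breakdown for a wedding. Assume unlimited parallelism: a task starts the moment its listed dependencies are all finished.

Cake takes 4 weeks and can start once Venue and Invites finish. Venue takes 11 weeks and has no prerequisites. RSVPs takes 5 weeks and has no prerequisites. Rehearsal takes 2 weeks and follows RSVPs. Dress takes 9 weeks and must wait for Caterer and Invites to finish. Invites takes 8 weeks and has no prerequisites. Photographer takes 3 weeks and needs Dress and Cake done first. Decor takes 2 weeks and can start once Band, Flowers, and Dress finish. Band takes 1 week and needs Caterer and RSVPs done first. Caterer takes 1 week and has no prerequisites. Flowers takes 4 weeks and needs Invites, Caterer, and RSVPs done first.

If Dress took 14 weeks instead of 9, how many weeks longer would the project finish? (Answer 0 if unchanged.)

The binding path is Invites→Dress→Photographer = 8+9+3 = 20; finish at 20 weeks.
Since Dress is critical, the +5 change carries straight to that chain (now 25 weeks).
No other chain overtakes it, so the finish is 25 weeks.
Change in finish: 25 − 20 = +5 weeks.

5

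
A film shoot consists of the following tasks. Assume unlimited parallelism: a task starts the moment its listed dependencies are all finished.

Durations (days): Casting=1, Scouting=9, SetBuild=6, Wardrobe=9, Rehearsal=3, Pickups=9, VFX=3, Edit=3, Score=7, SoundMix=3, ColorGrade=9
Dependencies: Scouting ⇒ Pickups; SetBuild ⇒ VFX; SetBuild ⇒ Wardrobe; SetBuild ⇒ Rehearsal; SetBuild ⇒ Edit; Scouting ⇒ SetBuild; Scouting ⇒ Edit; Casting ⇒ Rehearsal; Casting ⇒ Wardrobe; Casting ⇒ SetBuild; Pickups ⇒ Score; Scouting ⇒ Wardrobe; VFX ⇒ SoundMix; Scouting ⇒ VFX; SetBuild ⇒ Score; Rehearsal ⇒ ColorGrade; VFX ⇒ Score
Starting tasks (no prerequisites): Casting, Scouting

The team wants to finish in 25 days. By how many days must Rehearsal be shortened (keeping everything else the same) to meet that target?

Current finish: 27 days; target: 25.
Rehearsal is on every critical path, so each day cut from Rehearsal cuts the finish by one (this holds down to a finish of 25).
Need 27 − 25 = 2 days off Rehearsal → Rehearsal becomes 1 day, finish becomes 25.

2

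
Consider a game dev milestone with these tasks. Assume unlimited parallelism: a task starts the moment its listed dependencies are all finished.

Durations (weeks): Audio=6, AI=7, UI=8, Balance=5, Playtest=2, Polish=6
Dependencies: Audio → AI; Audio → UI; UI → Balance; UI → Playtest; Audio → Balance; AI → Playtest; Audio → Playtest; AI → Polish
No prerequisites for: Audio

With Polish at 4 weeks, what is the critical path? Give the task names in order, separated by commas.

Audio, UI, Balance

As given, the longest chain is Audio→AI→Polish = 6+7+6 = 19, so the finish is 19 weeks.
Polish is on the critical path; changing it to 4 makes that path 17 weeks.
Now Audio→UI→Balance = 6+8+5 = 19 is longest, so the finish becomes 19 weeks.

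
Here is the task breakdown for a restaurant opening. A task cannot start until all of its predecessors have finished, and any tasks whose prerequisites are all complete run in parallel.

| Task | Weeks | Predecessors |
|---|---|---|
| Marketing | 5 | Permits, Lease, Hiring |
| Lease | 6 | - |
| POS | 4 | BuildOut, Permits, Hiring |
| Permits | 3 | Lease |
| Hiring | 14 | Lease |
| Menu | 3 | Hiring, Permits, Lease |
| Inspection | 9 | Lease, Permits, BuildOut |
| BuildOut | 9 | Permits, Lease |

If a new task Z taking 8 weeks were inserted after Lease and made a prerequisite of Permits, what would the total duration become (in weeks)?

35

Originally the job takes 27 weeks.
With Z inserted, Permits now waits for max(Lease, Z).
New critical path: Lease→Z→Permits→BuildOut→Inspection = 6+8+3+9+9 = 35 ⇒ 35 weeks.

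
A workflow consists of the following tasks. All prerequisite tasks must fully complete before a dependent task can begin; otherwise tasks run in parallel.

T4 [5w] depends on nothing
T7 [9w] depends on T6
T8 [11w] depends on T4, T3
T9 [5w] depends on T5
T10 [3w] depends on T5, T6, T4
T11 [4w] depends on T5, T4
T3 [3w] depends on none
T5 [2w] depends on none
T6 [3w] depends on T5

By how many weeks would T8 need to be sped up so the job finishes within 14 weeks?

Current finish: 16 weeks; target: 14.
T8 is on every critical path, so each week cut from T8 cuts the finish by one (this holds down to a finish of 14).
Need 16 − 14 = 2 weeks off T8 → T8 becomes 9 weeks, finish becomes 14.

2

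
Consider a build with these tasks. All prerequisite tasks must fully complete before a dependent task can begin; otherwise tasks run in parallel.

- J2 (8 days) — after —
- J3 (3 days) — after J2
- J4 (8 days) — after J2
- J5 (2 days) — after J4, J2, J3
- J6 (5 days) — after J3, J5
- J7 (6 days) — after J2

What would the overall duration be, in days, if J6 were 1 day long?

19

Baseline: J2→J4→J5→J6 = 8+8+2+5 = 23 → 23 days.
J6 lies on that path, so at 1 day the path becomes 19 days.
That remains the longest chain; total 19 days.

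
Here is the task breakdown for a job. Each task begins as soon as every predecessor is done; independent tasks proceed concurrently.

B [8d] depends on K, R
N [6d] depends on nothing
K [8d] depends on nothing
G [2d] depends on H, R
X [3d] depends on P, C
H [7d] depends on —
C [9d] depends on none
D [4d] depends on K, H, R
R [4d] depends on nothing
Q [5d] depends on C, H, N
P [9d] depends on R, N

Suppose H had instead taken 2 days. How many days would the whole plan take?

Baseline: N→P→X = 6+9+3 = 18 → 18 days.
H has 6 days of float (longest path through it is 12).
No other chain overtakes it, so the finish is 18 days.

18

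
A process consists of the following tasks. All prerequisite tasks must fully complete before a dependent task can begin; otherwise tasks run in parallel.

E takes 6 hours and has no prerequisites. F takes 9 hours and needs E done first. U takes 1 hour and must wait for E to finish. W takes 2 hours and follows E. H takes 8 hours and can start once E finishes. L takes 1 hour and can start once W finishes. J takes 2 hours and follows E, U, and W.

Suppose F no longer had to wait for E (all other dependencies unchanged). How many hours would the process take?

14

With the dependency in place, E→F = 6+9 = 15 sets the finish at 15 hours.
Without E→F, F's earliest start moves from 6 to 0.
New critical path: E→H = 6+8 = 14 ⇒ 14 hours.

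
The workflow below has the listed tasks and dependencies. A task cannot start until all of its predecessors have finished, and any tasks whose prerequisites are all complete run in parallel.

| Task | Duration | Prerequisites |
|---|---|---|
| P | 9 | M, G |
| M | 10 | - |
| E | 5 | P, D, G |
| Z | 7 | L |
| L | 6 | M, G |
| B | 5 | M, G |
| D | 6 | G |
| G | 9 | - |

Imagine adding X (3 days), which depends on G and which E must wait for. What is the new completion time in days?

Originally the schedule takes 24 days.
With X inserted, E now waits for max(P, D, G, X).
New critical path: M→P→E = 10+9+5 = 24 ⇒ 24 days.

24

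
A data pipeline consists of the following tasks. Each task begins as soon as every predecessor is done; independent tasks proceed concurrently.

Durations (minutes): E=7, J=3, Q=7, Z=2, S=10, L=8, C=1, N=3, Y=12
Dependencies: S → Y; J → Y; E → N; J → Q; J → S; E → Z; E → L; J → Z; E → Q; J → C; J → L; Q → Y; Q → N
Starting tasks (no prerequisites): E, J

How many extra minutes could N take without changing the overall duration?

Critical path: E→Q→Y = 7+7+12 = 26, so the finish is 26 minutes.
N finishes as early as 17 and must finish by 26.
So N can slip 26 − 17 = 9 minutes.

9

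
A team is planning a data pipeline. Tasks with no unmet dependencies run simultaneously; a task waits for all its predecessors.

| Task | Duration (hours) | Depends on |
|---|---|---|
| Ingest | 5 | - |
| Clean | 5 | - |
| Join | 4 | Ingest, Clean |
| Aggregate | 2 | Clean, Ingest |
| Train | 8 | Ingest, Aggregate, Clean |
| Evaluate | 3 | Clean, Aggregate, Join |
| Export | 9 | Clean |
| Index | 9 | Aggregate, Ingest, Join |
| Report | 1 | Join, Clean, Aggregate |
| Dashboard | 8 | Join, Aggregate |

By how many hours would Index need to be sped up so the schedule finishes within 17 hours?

1

Current finish: 18 hours; target: 17.
Index is on every critical path, so each hour cut from Index cuts the finish by one (this holds down to a finish of 17).
Need 18 − 17 = 1 hour off Index → Index becomes 8 hours, finish becomes 17.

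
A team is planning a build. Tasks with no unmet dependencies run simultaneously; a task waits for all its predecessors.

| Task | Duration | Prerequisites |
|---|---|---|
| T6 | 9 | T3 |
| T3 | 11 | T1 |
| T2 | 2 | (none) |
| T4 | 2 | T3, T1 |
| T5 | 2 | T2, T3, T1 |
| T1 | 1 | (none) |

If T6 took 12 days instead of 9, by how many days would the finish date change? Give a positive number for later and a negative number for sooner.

3

Actual critical path: T1→T3→T6 = 1+11+9 = 21 ⇒ 21 days.
T6 is on the critical path; changing it to 12 makes that path 24 days.
That remains the longest chain; total 24 days.
Change in finish: 24 − 21 = +3 days.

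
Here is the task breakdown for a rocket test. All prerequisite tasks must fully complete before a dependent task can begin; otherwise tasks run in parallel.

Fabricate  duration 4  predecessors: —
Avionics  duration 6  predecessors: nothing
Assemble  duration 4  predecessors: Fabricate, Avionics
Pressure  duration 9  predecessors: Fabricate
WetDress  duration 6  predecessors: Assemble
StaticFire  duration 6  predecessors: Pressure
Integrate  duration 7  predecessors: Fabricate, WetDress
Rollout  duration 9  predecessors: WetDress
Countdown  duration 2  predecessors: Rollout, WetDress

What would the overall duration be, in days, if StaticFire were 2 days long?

Critical path before the change: Avionics→Assemble→WetDress→Rollout→Countdown = 6+4+6+9+2 = 27 giving 27 days.
StaticFire is off the critical path — its longest chain is 19 days, giving 8 of slack.
No other chain overtakes it, so the finish is 27 days.

27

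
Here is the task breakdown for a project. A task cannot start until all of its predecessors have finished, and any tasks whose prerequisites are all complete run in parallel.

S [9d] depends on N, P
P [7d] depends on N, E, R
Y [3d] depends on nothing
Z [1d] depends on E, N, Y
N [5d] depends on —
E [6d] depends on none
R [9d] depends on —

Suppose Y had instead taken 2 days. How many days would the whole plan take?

Actual critical path: R→P→S = 9+7+9 = 25 ⇒ 25 days.
Y has 21 days of float (longest path through it is 4).
The critical path is still R→P→S; finish is now 25 days.

25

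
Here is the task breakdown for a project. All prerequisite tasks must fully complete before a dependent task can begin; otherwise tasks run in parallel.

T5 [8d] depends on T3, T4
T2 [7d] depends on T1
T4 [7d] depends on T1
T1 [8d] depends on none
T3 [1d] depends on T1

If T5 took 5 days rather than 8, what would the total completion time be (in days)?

Baseline: T1→T4→T5 = 8+7+8 = 23 → 23 days.
Since T5 is critical, the -3 change carries straight to that chain (now 20 days).
No other chain overtakes it, so the finish is 20 days.

20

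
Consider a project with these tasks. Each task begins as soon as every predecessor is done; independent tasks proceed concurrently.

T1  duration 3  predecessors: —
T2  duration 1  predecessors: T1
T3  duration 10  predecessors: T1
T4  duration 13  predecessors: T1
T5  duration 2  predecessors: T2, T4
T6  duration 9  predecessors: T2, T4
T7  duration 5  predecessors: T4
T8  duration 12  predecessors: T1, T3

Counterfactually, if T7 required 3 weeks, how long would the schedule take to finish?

25

Actual critical path: T1→T3→T8 = 3+10+12 = 25 ⇒ 25 weeks.
T7 is off the critical path — its longest chain is 21 weeks, giving 4 of slack.
The critical path is still T1→T3→T8; finish is now 25 weeks.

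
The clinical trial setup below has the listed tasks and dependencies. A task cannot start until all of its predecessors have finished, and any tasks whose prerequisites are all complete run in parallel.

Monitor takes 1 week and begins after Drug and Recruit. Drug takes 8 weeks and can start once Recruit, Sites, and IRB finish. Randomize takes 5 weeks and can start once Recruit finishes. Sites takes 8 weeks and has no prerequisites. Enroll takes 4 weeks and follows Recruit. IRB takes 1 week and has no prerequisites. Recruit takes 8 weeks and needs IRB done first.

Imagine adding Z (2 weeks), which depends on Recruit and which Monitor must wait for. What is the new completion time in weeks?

18

Originally the clinical trial setup takes 18 weeks.
With Z inserted, Monitor now waits for max(Drug, Recruit, Z).
New critical path: IRB→Recruit→Drug→Monitor = 1+8+8+1 = 18 ⇒ 18 weeks.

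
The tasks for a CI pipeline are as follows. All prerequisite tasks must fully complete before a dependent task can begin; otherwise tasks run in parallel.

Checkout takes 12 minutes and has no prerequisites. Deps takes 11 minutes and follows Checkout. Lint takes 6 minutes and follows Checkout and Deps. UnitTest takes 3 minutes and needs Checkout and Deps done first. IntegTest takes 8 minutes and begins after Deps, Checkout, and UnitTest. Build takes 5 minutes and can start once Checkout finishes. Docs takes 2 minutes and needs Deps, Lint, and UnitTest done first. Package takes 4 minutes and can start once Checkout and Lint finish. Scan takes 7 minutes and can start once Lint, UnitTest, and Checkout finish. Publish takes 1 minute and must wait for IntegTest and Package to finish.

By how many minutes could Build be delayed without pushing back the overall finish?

19

Critical path: Checkout→Deps→Lint→Scan = 12+11+6+7 = 36, so the finish is 36 minutes.
Build finishes as early as 17 and must finish by 36.
So Build can slip 36 − 17 = 19 minutes.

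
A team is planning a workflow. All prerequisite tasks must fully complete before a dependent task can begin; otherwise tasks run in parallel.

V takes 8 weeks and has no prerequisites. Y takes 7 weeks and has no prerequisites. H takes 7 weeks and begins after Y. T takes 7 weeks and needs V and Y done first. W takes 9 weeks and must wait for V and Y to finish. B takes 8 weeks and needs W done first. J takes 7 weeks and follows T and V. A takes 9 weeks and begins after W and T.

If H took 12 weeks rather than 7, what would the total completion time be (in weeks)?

Baseline: V→W→A = 8+9+9 = 26 → 26 weeks.
The longest path through H is only 14 weeks, so H has float 12.
The critical path is still V→W→A; finish is now 26 weeks.

26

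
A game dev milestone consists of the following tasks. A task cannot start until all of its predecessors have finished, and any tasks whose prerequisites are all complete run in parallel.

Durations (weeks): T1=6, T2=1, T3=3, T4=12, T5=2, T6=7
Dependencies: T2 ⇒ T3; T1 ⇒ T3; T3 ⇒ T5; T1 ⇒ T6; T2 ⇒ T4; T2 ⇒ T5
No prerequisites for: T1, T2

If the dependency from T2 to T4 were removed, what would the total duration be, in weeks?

13

With the dependency in place, T1→T6 = 6+7 = 13 sets the finish at 13 weeks.
Without T2→T4, T4's earliest start moves from 1 to 0.
After: T1→T6 = 6+7 = 13 → 13 weeks.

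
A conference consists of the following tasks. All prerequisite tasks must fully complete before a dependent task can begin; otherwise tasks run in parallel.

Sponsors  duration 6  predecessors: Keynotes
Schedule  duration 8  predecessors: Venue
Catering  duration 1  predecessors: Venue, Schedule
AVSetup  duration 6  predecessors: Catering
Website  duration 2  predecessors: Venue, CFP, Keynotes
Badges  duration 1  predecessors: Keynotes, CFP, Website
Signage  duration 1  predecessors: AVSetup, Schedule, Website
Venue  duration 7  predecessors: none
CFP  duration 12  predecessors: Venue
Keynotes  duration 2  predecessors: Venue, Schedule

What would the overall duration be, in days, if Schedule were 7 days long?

Critical path before the change: Venue→Schedule→Keynotes→Sponsors = 7+8+2+6 = 23 giving 23 days.
Schedule is on the critical path; changing it to 7 makes that path 22 days.
New critical path: Venue→CFP→Website→Badges = 7+12+2+1 = 22 ⇒ 22 days.

22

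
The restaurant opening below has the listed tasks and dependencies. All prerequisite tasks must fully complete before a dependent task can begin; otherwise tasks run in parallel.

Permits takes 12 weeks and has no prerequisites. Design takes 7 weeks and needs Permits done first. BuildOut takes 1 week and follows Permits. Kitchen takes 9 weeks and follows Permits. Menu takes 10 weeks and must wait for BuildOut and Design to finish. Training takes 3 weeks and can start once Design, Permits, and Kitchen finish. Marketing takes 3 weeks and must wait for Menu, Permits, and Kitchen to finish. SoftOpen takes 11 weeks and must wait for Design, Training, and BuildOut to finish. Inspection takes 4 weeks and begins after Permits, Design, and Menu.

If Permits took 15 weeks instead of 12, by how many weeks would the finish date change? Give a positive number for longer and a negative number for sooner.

3

As given, the longest chain is Permits→Kitchen→Training→SoftOpen = 12+9+3+11 = 35, so the finish is 35 weeks.
Since Permits is critical, the +3 change carries straight to that chain (now 38 weeks).
No other chain overtakes it, so the finish is 38 weeks.
Change in finish: 38 − 35 = +3 weeks.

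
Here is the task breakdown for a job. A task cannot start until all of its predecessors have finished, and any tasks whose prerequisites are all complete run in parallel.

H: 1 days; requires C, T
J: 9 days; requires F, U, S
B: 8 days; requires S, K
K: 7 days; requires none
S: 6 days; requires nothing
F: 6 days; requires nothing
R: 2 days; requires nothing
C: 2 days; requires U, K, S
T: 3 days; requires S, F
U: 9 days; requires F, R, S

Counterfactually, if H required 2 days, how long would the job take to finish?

Actual critical path: S→U→J = 6+9+9 = 24 ⇒ 24 days.
H has 6 days of float (longest path through it is 18).
The critical path is still S→U→J; finish is now 24 days.

24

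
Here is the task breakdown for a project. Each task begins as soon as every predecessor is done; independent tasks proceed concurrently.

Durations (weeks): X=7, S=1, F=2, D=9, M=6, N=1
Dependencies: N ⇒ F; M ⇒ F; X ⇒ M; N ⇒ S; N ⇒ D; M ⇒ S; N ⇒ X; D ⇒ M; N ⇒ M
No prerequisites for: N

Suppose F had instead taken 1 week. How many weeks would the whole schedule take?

17

As given, the longest chain is N→D→M→F = 1+9+6+2 = 18, so the finish is 18 weeks.
F lies on that path, so at 1 week the path becomes 17 weeks.
The binding chain switches to N→D→M→S = 1+9+6+1 = 17; finish 17 weeks.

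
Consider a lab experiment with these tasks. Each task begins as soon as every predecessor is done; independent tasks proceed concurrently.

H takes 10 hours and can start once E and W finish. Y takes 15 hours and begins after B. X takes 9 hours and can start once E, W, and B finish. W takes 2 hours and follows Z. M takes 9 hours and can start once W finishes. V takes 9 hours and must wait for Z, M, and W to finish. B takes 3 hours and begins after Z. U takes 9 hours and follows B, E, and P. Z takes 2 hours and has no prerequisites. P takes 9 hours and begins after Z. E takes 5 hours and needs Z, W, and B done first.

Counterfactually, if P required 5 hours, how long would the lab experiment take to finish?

22

As given, the longest chain is Z→W→M→V = 2+2+9+9 = 22, so the finish is 22 hours.
The longest path through P is only 20 hours, so P has float 2.
That remains the longest chain; total 22 hours.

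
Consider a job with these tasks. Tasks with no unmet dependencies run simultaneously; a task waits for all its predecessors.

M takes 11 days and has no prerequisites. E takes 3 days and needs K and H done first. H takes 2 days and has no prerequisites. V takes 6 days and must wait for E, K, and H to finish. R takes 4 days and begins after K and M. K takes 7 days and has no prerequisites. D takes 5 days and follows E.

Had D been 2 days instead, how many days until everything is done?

16

As given, the longest chain is K→E→V = 7+3+6 = 16, so the finish is 16 days.
The longest path through D is only 15 days, so D has float 1.
That remains the longest chain; total 16 days.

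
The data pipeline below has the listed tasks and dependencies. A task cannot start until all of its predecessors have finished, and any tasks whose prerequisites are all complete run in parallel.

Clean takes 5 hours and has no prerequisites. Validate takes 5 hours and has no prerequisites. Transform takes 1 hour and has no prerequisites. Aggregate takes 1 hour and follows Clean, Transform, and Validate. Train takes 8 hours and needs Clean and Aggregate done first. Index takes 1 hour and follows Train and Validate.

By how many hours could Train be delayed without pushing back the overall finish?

The longest chain is Clean→Aggregate→Train→Index = 5+1+8+1 = 15; overall finish 15 hours.
Longest path through Train: 15 hours (earliest finish 14, latest finish 14).
Float = 15 − 15 = 0.

0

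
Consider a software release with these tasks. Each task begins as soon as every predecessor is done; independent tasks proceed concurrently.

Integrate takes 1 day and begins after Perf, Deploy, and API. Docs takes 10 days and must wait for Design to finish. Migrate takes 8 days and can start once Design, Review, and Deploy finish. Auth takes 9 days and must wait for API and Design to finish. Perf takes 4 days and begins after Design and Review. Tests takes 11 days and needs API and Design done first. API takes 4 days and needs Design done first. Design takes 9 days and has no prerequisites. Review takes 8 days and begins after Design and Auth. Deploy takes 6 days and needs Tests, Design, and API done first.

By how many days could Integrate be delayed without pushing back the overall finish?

3

Design→API→Auth→Review→Migrate = 9+4+9+8+8 = 38 sets the makespan at 38 days.
Longest path through Integrate: 35 days (earliest finish 35, latest finish 38).
Float = 38 − 35 = 3.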